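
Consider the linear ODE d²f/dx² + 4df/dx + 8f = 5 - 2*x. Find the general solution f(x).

f = 3/4 - x/4 + C1*cos(2*x)*exp(-2*x) + C2*exp(-2*x)*sin(2*x)

Characteristic equation r² + 4r + 8 = 0 has discriminant (4)² - 4·(8) = -16 < 0, so r = -2 ± 2i.
Hence f_h = C1*cos(2*x)*exp(-2*x) + C2*exp(-2*x)*sin(2*x).
For the particular solution try f_p = A0 + A1*x. Substituting and matching coefficients of each power of x gives A0 = 3/4, A1 = -1/4, so f_p = 3/4 - x/4.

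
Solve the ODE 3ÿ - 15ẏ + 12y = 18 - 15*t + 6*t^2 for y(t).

y = 5/4 + t**2/2 + C1*exp(t) + C2*exp(4*t)

Divide through by 3: y'' - 5y' + 4y = 6 - 5*t + 2*t^2.
Characteristic equation r² - 5r + 4 = 0 factors as (r - 1)(r - 4) = 0, so r = 1, 4.
Hence y_h = C1*exp(t) + C2*exp(4*t).
For the particular solution try y_p = A0 + A1*t + A2*t^2. Substituting and matching coefficients of each power of t gives A0 = 5/4, A1 = 0, A2 = 1/2, so y_p = 5/4 + t^2/2.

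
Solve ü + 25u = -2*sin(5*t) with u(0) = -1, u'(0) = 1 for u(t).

Characteristic equation r² + 25 = 0 has discriminant (0)² - 4·(25) = -100 < 0, so r = ± 5i.
Hence u_h = C1*cos(5*t) + C2*sin(5*t).
Since ±5i are characteristic roots, multiply the trial by t. Try u_p = t*(A*cos(5*t) + B*sin(5*t)). Substituting and equating the coefficients of cos(5t) and sin(5t) gives A = 1/5, B = 0, so u_p = t*cos(5*t)/5.
General solution: u = C1*cos(5*t) + C2*sin(5*t) + t*cos(5*t)/5.
Apply the initial conditions: u(0) = C1 = -1 and u'(0) = 1/5 + 5*C2 = 1. Solving gives C1 = -1, C2 = 4/25.

u = -cos(5*t) + 4*sin(5*t)/25 + t*cos(5*t)/5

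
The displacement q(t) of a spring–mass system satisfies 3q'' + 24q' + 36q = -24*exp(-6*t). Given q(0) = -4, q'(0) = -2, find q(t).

Divide through by 3: q'' + 8q' + 12q = -8*exp(-6*t).
Characteristic equation r² + 8r + 12 = 0 factors as (r + 6)(r + 2) = 0, so r = -6, -2.
Hence q_h = C1*exp(-6*t) + C2*exp(-2*t).
Since exp(-6*t) solves the homogeneous equation (r = -6 is a root of multiplicity 1), multiply the trial by t. Try q_p = A*t*exp(-6*t). Substituting into the equation and dividing by exp(-6*t) gives A = 2, so q_p = 2*t*exp(-6*t).
General solution: q = C1*exp(-6*t) + C2*exp(-2*t) + 2*t*exp(-6*t).
Apply the initial conditions: q(0) = C1 + C2 = -4 and q'(0) = 2 - 6*C1 - 2*C2 = -2. Solving gives C1 = 3, C2 = -7.

q = -7*exp(-2*t) + 3*exp(-6*t) + 2*t*exp(-6*t)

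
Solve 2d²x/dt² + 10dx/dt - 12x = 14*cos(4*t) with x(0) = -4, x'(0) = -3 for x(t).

x = -452*exp(t)/119 - 77*cos(4*t)/442 - 5*exp(-6*t)/182 + 35*sin(4*t)/221

Divide through by 2: x'' + 5x' - 6x = 7*cos(4*t).
Characteristic equation r² + 5r - 6 = 0 factors as (r - 1)(r + 6) = 0, so r = 1, -6.
Hence x_h = C1*exp(t) + C2*exp(-6*t).
Try x_p = A*cos(4*t) + B*sin(4*t). Substituting and equating the coefficients of cos(4t) and sin(4t) gives A = -77/442, B = 35/221, so x_p = -77*cos(4*t)/442 + 35*sin(4*t)/221.
General solution: x = -77*cos(4*t)/442 + 35*sin(4*t)/221 + C1*exp(t) + C2*exp(-6*t).
Apply the initial conditions: x(0) = -77/442 + C1 + C2 = -4 and x'(0) = 140/221 + C1 - 6*C2 = -3. Solving gives C1 = -452/119, C2 = -5/182.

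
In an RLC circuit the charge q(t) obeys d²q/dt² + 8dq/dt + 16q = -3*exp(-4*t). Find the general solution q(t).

q = C1*exp(-4*t) - 3*t**2*exp(-4*t)/2 + C2*t*exp(-4*t)

Characteristic equation r² + 8r + 16 = 0 has discriminant (8)² - 4·(16) = 0, so r = -4 is a repeated root.
Hence q_h = (C1 + C2*t)*exp(-4*t).
Since exp(-4*t) solves the homogeneous equation (r = -4 is a root of multiplicity 2), multiply the trial by t^2. Try q_p = A*t^2*exp(-4*t). Substituting into the equation and dividing by exp(-4*t) gives A = -3/2, so q_p = -3*t^2*exp(-4*t)/2.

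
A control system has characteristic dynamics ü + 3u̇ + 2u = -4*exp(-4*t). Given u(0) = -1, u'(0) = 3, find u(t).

Characteristic equation r² + 3r + 2 = 0 factors as (r + 2)(r + 1) = 0, so r = -2, -1.
Hence u_h = C1*exp(-2*t) + C2*exp(-t).
Try u_p = A*exp(-4*t). Substituting into the equation and dividing by exp(-4*t) gives A = -2/3, so u_p = -2*exp(-4*t)/3.
General solution: u = -2*exp(-4*t)/3 + C1*exp(-2*t) + C2*exp(-t).
Apply the initial conditions: u(0) = -2/3 + C1 + C2 = -1 and u'(0) = 8/3 - C2 - 2*C1 = 3. Solving gives C1 = 0, C2 = -1/3.

u = -2*exp(-4*t)/3 - exp(-t)/3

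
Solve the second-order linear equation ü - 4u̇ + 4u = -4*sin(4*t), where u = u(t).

u = -4*cos(4*t)/25 + 3*sin(4*t)/25 + C1*exp(2*t) + C2*t*exp(2*t)

Characteristic equation r² - 4r + 4 = 0 has discriminant (-4)² - 4·(4) = 0, so r = 2 is a repeated root.
Hence u_h = (C1 + C2*t)*exp(2*t).
Try u_p = A*cos(4*t) + B*sin(4*t). Substituting and equating the coefficients of cos(4t) and sin(4t) gives A = -4/25, B = 3/25, so u_p = -4*cos(4*t)/25 + 3*sin(4*t)/25.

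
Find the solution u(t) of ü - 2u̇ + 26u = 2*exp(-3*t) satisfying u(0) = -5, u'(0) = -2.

Characteristic equation r² - 2r + 26 = 0 has discriminant (-2)² - 4·(26) = -100 < 0, so r = 1 ± 5i.
Hence u_h = C1*cos(5*t)*exp(t) + C2*exp(t)*sin(5*t).
Try u_p = A*exp(-3*t). Substituting into the equation and dividing by exp(-3*t) gives A = 2/41, so u_p = 2*exp(-3*t)/41.
General solution: u = 2*exp(-3*t)/41 + C1*cos(5*t)*exp(t) + C2*exp(t)*sin(5*t).
Apply the initial conditions: u(0) = 2/41 + C1 = -5 and u'(0) = -6/41 + C1 + 5*C2 = -2. Solving gives C1 = -207/41, C2 = 131/205.

u = 2*exp(-3*t)/41 - 207*cos(5*t)*exp(t)/41 + 131*exp(t)*sin(5*t)/205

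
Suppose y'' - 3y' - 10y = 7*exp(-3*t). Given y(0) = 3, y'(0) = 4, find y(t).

y = 4*exp(-2*t)/7 + 7*exp(-3*t)/8 + 87*exp(5*t)/56

Characteristic equation r² - 3r - 10 = 0 factors as (r + 2)(r - 5) = 0, so r = -2, 5.
Hence y_h = C1*exp(-2*t) + C2*exp(5*t).
Try y_p = A*exp(-3*t). Substituting into the equation and dividing by exp(-3*t) gives A = 7/8, so y_p = 7*exp(-3*t)/8.
General solution: y = 7*exp(-3*t)/8 + C1*exp(-2*t) + C2*exp(5*t).
Apply the initial conditions: y(0) = 7/8 + C1 + C2 = 3 and y'(0) = -21/8 - 2*C1 + 5*C2 = 4. Solving gives C1 = 4/7, C2 = 87/56.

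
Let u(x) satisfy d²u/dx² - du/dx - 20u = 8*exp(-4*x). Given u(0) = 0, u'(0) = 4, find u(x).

Characteristic equation r² - r - 20 = 0 factors as (r - 5)(r + 4) = 0, so r = 5, -4.
Hence u_h = C1*exp(5*x) + C2*exp(-4*x).
Since exp(-4*x) solves the homogeneous equation (r = -4 is a root of multiplicity 1), multiply the trial by x. Try u_p = A*x*exp(-4*x). Substituting into the equation and dividing by exp(-4*x) gives A = -8/9, so u_p = -8*x*exp(-4*x)/9.
General solution: u = C1*exp(5*x) + C2*exp(-4*x) - 8*x*exp(-4*x)/9.
Apply the initial conditions: u(0) = C1 + C2 = 0 and u'(0) = -8/9 - 4*C2 + 5*C1 = 4. Solving gives C1 = 44/81, C2 = -44/81.

u = -44*exp(-4*x)/81 + 44*exp(5*x)/81 - 8*x*exp(-4*x)/9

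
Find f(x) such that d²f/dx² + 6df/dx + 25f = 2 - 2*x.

f = 62/625 - 2*x/25 + C1*cos(4*x)*exp(-3*x) + C2*exp(-3*x)*sin(4*x)

Characteristic equation r² + 6r + 25 = 0 has discriminant (6)² - 4·(25) = -64 < 0, so r = -3 ± 4i.
Hence f_h = C1*cos(4*x)*exp(-3*x) + C2*exp(-3*x)*sin(4*x).
For the particular solution try f_p = A0 + A1*x. Substituting and matching coefficients of each power of x gives A0 = 62/625, A1 = -2/25, so f_p = 62/625 - 2*x/25.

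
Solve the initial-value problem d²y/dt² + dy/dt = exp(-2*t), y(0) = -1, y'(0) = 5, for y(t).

y = 9/2 + exp(-2*t)/2 - 6*exp(-t)

Characteristic equation r² + r = 0 factors as (r + 1)r = 0, so r = -1, 0.
Hence y_h = C1*exp(-t) + C2.
Try y_p = A*exp(-2*t). Substituting into the equation and dividing by exp(-2*t) gives A = 1/2, so y_p = exp(-2*t)/2.
General solution: y = C2 + exp(-2*t)/2 + C1*exp(-t).
Apply the initial conditions: y(0) = 1/2 + C1 + C2 = -1 and y'(0) = -1 - C1 = 5. Solving gives C1 = -6, C2 = 9/2.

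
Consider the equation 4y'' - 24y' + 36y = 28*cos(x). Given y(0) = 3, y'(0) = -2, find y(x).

Divide through by 4: y'' - 6y' + 9y = 7*cos(x).
Characteristic equation r² - 6r + 9 = 0 has discriminant (-6)² - 4·(9) = 0, so r = 3 is a repeated root.
Hence y_h = (C1 + C2*x)*exp(3*x).
Try y_p = A*cos(x) + B*sin(x). Substituting and equating the coefficients of cos(x) and sin(x) gives A = 14/25, B = -21/50, so y_p = -21*sin(x)/50 + 14*cos(x)/25.
General solution: y = -21*sin(x)/50 + 14*cos(x)/25 + C1*exp(3*x) + C2*x*exp(3*x).
Apply the initial conditions: y(0) = 14/25 + C1 = 3 and y'(0) = -21/50 + C2 + 3*C1 = -2. Solving gives C1 = 61/25, C2 = -89/10.

y = -21*sin(x)/50 + 14*cos(x)/25 + 61*exp(3*x)/25 - 89*x*exp(3*x)/10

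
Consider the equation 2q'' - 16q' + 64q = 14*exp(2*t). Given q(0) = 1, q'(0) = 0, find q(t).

Divide through by 2: q'' - 8q' + 32q = 7*exp(2*t).
Characteristic equation r² - 8r + 32 = 0 has discriminant (-8)² - 4·(32) = -64 < 0, so r = 4 ± 4i.
Hence q_h = C1*cos(4*t)*exp(4*t) + C2*exp(4*t)*sin(4*t).
Try q_p = A*exp(2*t). Substituting into the equation and dividing by exp(2*t) gives A = 7/20, so q_p = 7*exp(2*t)/20.
General solution: q = 7*exp(2*t)/20 + C1*cos(4*t)*exp(4*t) + C2*exp(4*t)*sin(4*t).
Apply the initial conditions: q(0) = 7/20 + C1 = 1 and q'(0) = 7/10 + 4*C1 + 4*C2 = 0. Solving gives C1 = 13/20, C2 = -33/40.

q = 7*exp(2*t)/20 - 33*exp(4*t)*sin(4*t)/40 + 13*cos(4*t)*exp(4*t)/20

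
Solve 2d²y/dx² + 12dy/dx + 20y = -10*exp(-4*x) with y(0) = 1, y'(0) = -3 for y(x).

y = -5*exp(-4*x)/2 - 5*exp(-3*x)*sin(x)/2 + 7*cos(x)*exp(-3*x)/2

Divide through by 2: y'' + 6y' + 10y = -5*exp(-4*x).
Characteristic equation r² + 6r + 10 = 0 has discriminant (6)² - 4·(10) = -4 < 0, so r = -3 ± i.
Hence y_h = C1*cos(x)*exp(-3*x) + C2*exp(-3*x)*sin(x).
Try y_p = A*exp(-4*x). Substituting into the equation and dividing by exp(-4*x) gives A = -5/2, so y_p = -5*exp(-4*x)/2.
General solution: y = -5*exp(-4*x)/2 + C1*cos(x)*exp(-3*x) + C2*exp(-3*x)*sin(x).
Apply the initial conditions: y(0) = -5/2 + C1 = 1 and y'(0) = 10 + C2 - 3*C1 = -3. Solving gives C1 = 7/2, C2 = -5/2.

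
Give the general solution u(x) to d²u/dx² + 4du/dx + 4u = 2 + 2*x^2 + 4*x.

u = 1/4 + x**2/2 + C1*exp(-2*x) + C2*x*exp(-2*x)

Characteristic equation r² + 4r + 4 = 0 has discriminant (4)² - 4·(4) = 0, so r = -2 is a repeated root.
Hence u_h = (C1 + C2*x)*exp(-2*x).
For the particular solution try u_p = A0 + A1*x + A2*x^2. Substituting and matching coefficients of each power of x gives A0 = 1/4, A1 = 0, A2 = 1/2, so u_p = 1/4 + x^2/2.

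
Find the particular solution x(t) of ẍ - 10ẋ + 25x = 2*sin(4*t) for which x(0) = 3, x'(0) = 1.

x = 18*sin(4*t)/1681 + 80*cos(4*t)/1681 + 4963*exp(5*t)/1681 - 566*t*exp(5*t)/41

Characteristic equation r² - 10r + 25 = 0 has discriminant (-10)² - 4·(25) = 0, so r = 5 is a repeated root.
Hence x_h = (C1 + C2*t)*exp(5*t).
Try x_p = A*cos(4*t) + B*sin(4*t). Substituting and equating the coefficients of cos(4t) and sin(4t) gives A = 80/1681, B = 18/1681, so x_p = 18*sin(4*t)/1681 + 80*cos(4*t)/1681.
General solution: x = 18*sin(4*t)/1681 + 80*cos(4*t)/1681 + C1*exp(5*t) + C2*t*exp(5*t).
Apply the initial conditions: x(0) = 80/1681 + C1 = 3 and x'(0) = 72/1681 + C2 + 5*C1 = 1. Solving gives C1 = 4963/1681, C2 = -566/41.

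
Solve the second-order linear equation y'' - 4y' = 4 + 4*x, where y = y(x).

y = C2 - 5*x/4 - x**2/2 + C1*exp(4*x)

Characteristic equation r² - 4r = 0 factors as (r - 4)r = 0, so r = 4, 0.
Hence y_h = C1*exp(4*x) + C2.
Since 0 is a characteristic root (multiplicity 1), multiply the polynomial trial by x: try y_p = x*(A0 + A1*x). Substituting and matching coefficients of each power of x gives A0 = -5/4, A1 = -1/2, so y_p = -5*x/4 - x^2/2.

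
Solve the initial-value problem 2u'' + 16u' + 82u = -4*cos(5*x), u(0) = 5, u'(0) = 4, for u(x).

u = -5*sin(5*x)/116 - cos(5*x)/58 + 291*cos(5*x)*exp(-4*x)/58 + 2817*exp(-4*x)*sin(5*x)/580

Divide through by 2: u'' + 8u' + 41u = -2*cos(5*x).
Characteristic equation r² + 8r + 41 = 0 has discriminant (8)² - 4·(41) = -100 < 0, so r = -4 ± 5i.
Hence u_h = C1*cos(5*x)*exp(-4*x) + C2*exp(-4*x)*sin(5*x).
Try u_p = A*cos(5*x) + B*sin(5*x). Substituting and equating the coefficients of cos(5x) and sin(5x) gives A = -1/58, B = -5/116, so u_p = -5*sin(5*x)/116 - cos(5*x)/58.
General solution: u = -5*sin(5*x)/116 - cos(5*x)/58 + C1*cos(5*x)*exp(-4*x) + C2*exp(-4*x)*sin(5*x).
Apply the initial conditions: u(0) = -1/58 + C1 = 5 and u'(0) = -25/116 - 4*C1 + 5*C2 = 4. Solving gives C1 = 291/58, C2 = 2817/580.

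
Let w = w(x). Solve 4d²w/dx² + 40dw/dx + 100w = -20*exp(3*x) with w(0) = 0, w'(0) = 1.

Divide through by 4: w'' + 10w' + 25w = -5*exp(3*x).
Characteristic equation r² + 10r + 25 = 0 has discriminant (10)² - 4·(25) = 0, so r = -5 is a repeated root.
Hence w_h = (C1 + C2*x)*exp(-5*x).
Try w_p = A*exp(3*x). Substituting into the equation and dividing by exp(3*x) gives A = -5/64, so w_p = -5*exp(3*x)/64.
General solution: w = -5*exp(3*x)/64 + C1*exp(-5*x) + C2*x*exp(-5*x).
Apply the initial conditions: w(0) = -5/64 + C1 = 0 and w'(0) = -15/64 + C2 - 5*C1 = 1. Solving gives C1 = 5/64, C2 = 13/8.

w = -5*exp(3*x)/64 + 5*exp(-5*x)/64 + 13*x*exp(-5*x)/8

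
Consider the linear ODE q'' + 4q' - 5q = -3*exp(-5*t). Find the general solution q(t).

Characteristic equation r² + 4r - 5 = 0 factors as (r + 5)(r - 1) = 0, so r = -5, 1.
Hence q_h = C1*exp(-5*t) + C2*exp(t).
Since exp(-5*t) solves the homogeneous equation (r = -5 is a root of multiplicity 1), multiply the trial by t. Try q_p = A*t*exp(-5*t). Substituting into the equation and dividing by exp(-5*t) gives A = 1/2, so q_p = t*exp(-5*t)/2.

q = C1*exp(-5*t) + C2*exp(t) + t*exp(-5*t)/2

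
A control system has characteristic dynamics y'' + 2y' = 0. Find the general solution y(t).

y = C2 + C1*exp(-2*t)

Characteristic equation r² + 2r = 0 factors as (r + 2)r = 0, so r = -2, 0.
Hence y_h = C1*exp(-2*t) + C2.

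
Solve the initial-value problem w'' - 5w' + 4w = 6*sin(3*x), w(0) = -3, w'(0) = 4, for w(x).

Characteristic equation r² - 5r + 4 = 0 factors as (r - 1)(r - 4) = 0, so r = 1, 4.
Hence w_h = C1*exp(x) + C2*exp(4*x).
Try w_p = A*cos(3*x) + B*sin(3*x). Substituting and equating the coefficients of cos(3x) and sin(3x) gives A = 9/25, B = -3/25, so w_p = -3*sin(3*x)/25 + 9*cos(3*x)/25.
General solution: w = -3*sin(3*x)/25 + 9*cos(3*x)/25 + C1*exp(x) + C2*exp(4*x).
Apply the initial conditions: w(0) = 9/25 + C1 + C2 = -3 and w'(0) = -9/25 + C1 + 4*C2 = 4. Solving gives C1 = -89/15, C2 = 193/75.

w = -89*exp(x)/15 - 3*sin(3*x)/25 + 9*cos(3*x)/25 + 193*exp(4*x)/75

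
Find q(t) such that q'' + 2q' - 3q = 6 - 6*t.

Characteristic equation r² + 2r - 3 = 0 factors as (r + 3)(r - 1) = 0, so r = -3, 1.
Hence q_h = C1*exp(-3*t) + C2*exp(t).
For the particular solution try q_p = A0 + A1*t. Substituting and matching coefficients of each power of t gives A0 = -2/3, A1 = 2, so q_p = -2/3 + 2*t.

q = -2/3 + 2*t + C1*exp(-3*t) + C2*exp(t)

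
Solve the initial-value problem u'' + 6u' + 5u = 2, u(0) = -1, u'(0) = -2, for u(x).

Characteristic equation r² + 6r + 5 = 0 factors as (r + 5)(r + 1) = 0, so r = -5, -1.
Hence u_h = C1*exp(-5*x) + C2*exp(-x).
For the particular solution try u_p = A0. Substituting and matching coefficients of each power of x gives A0 = 2/5, so u_p = 2/5.
General solution: u = 2/5 + C1*exp(-5*x) + C2*exp(-x).
Apply the initial conditions: u(0) = 2/5 + C1 + C2 = -1 and u'(0) = -C2 - 5*C1 = -2. Solving gives C1 = 17/20, C2 = -9/4.

u = 2/5 - 9*exp(-x)/4 + 17*exp(-5*x)/20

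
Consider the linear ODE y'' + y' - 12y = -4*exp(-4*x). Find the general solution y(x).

Characteristic equation r² + r - 12 = 0 factors as (r - 3)(r + 4) = 0, so r = 3, -4.
Hence y_h = C1*exp(3*x) + C2*exp(-4*x).
Since exp(-4*x) solves the homogeneous equation (r = -4 is a root of multiplicity 1), multiply the trial by x. Try y_p = A*x*exp(-4*x). Substituting into the equation and dividing by exp(-4*x) gives A = 4/7, so y_p = 4*x*exp(-4*x)/7.

y = C1*exp(3*x) + C2*exp(-4*x) + 4*x*exp(-4*x)/7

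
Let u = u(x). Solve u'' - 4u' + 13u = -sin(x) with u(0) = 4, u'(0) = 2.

u = -3*sin(x)/40 - cos(x)/40 - 239*exp(2*x)*sin(3*x)/120 + 161*cos(3*x)*exp(2*x)/40

Characteristic equation r² - 4r + 13 = 0 has discriminant (-4)² - 4·(13) = -36 < 0, so r = 2 ± 3i.
Hence u_h = C1*cos(3*x)*exp(2*x) + C2*exp(2*x)*sin(3*x).
Try u_p = A*cos(x) + B*sin(x). Substituting and equating the coefficients of cos(x) and sin(x) gives A = -1/40, B = -3/40, so u_p = -3*sin(x)/40 - cos(x)/40.
General solution: u = -3*sin(x)/40 - cos(x)/40 + C1*cos(3*x)*exp(2*x) + C2*exp(2*x)*sin(3*x).
Apply the initial conditions: u(0) = -1/40 + C1 = 4 and u'(0) = -3/40 + 2*C1 + 3*C2 = 2. Solving gives C1 = 161/40, C2 = -239/120.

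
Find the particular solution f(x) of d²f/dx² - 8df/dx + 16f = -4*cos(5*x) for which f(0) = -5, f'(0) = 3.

Characteristic equation r² - 8r + 16 = 0 has discriminant (-8)² - 4·(16) = 0, so r = 4 is a repeated root.
Hence f_h = (C1 + C2*x)*exp(4*x).
Try f_p = A*cos(5*x) + B*sin(5*x). Substituting and equating the coefficients of cos(5x) and sin(5x) gives A = 36/1681, B = 160/1681, so f_p = 36*cos(5*x)/1681 + 160*sin(5*x)/1681.
General solution: f = 36*cos(5*x)/1681 + 160*sin(5*x)/1681 + C1*exp(4*x) + C2*x*exp(4*x).
Apply the initial conditions: f(0) = 36/1681 + C1 = -5 and f'(0) = 800/1681 + C2 + 4*C1 = 3. Solving gives C1 = -8441/1681, C2 = 927/41.

f = -8441*exp(4*x)/1681 + 36*cos(5*x)/1681 + 160*sin(5*x)/1681 + 927*x*exp(4*x)/41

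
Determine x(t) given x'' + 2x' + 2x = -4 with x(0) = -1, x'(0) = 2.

x = -2 + cos(t)*exp(-t) + 3*exp(-t)*sin(t)

Characteristic equation r² + 2r + 2 = 0 has discriminant (2)² - 4·(2) = -4 < 0, so r = -1 ± i.
Hence x_h = C1*cos(t)*exp(-t) + C2*exp(-t)*sin(t).
For the particular solution try x_p = A0. Substituting and matching coefficients of each power of t gives A0 = -2, so x_p = -2.
General solution: x = -2 + C1*cos(t)*exp(-t) + C2*exp(-t)*sin(t).
Apply the initial conditions: x(0) = -2 + C1 = -1 and x'(0) = C2 - C1 = 2. Solving gives C1 = 1, C2 = 3.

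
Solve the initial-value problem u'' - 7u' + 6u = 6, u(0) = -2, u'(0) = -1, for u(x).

u = 1 - 17*exp(x)/5 + 2*exp(6*x)/5

Characteristic equation r² - 7r + 6 = 0 factors as (r - 6)(r - 1) = 0, so r = 6, 1.
Hence u_h = C1*exp(6*x) + C2*exp(x).
For the particular solution try u_p = A0. Substituting and matching coefficients of each power of x gives A0 = 1, so u_p = 1.
General solution: u = 1 + C1*exp(6*x) + C2*exp(x).
Apply the initial conditions: u(0) = 1 + C1 + C2 = -2 and u'(0) = C2 + 6*C1 = -1. Solving gives C1 = 2/5, C2 = -17/5.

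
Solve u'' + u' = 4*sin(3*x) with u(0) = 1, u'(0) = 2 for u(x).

u = 13/3 - 16*exp(-x)/5 - 2*sin(3*x)/5 - 2*cos(3*x)/15

Characteristic equation r² + r = 0 factors as (r + 1)r = 0, so r = -1, 0.
Hence u_h = C1*exp(-x) + C2.
Try u_p = A*cos(3*x) + B*sin(3*x). Substituting and equating the coefficients of cos(3x) and sin(3x) gives A = -2/15, B = -2/5, so u_p = -2*sin(3*x)/5 - 2*cos(3*x)/15.
General solution: u = C2 - 2*sin(3*x)/5 - 2*cos(3*x)/15 + C1*exp(-x).
Apply the initial conditions: u(0) = -2/15 + C1 + C2 = 1 and u'(0) = -6/5 - C1 = 2. Solving gives C1 = -16/5, C2 = 13/3.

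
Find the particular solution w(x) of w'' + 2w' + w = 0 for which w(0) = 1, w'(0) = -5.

Characteristic equation r² + 2r + 1 = 0 has discriminant (2)² - 4·(1) = 0, so r = -1 is a repeated root.
Hence w_h = (C1 + C2*x)*exp(-x).
Apply the initial conditions: w(0) = C1 = 1 and w'(0) = C2 - C1 = -5. Solving gives C1 = 1, C2 = -4.

w = -4*x*exp(-x) + exp(-x)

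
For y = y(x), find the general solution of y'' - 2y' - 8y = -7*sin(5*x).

y = -70*cos(5*x)/1189 + 231*sin(5*x)/1189 + C1*exp(-2*x) + C2*exp(4*x)

Characteristic equation r² - 2r - 8 = 0 factors as (r + 2)(r - 4) = 0, so r = -2, 4.
Hence y_h = C1*exp(-2*x) + C2*exp(4*x).
Try y_p = A*cos(5*x) + B*sin(5*x). Substituting and equating the coefficients of cos(5x) and sin(5x) gives A = -70/1189, B = 231/1189, so y_p = -70*cos(5*x)/1189 + 231*sin(5*x)/1189.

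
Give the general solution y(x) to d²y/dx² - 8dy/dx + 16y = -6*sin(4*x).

Characteristic equation r² - 8r + 16 = 0 has discriminant (-8)² - 4·(16) = 0, so r = 4 is a repeated root.
Hence y_h = (C1 + C2*x)*exp(4*x).
Try y_p = A*cos(4*x) + B*sin(4*x). Substituting and equating the coefficients of cos(4x) and sin(4x) gives A = -3/16, B = 0, so y_p = -3*cos(4*x)/16.

y = -3*cos(4*x)/16 + C1*exp(4*x) + C2*x*exp(4*x)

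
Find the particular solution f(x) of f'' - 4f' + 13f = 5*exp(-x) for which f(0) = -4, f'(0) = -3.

f = 5*exp(-x)/18 - 77*cos(3*x)*exp(2*x)/18 + 35*exp(2*x)*sin(3*x)/18

Characteristic equation r² - 4r + 13 = 0 has discriminant (-4)² - 4·(13) = -36 < 0, so r = 2 ± 3i.
Hence f_h = C1*cos(3*x)*exp(2*x) + C2*exp(2*x)*sin(3*x).
Try f_p = A*exp(-x). Substituting into the equation and dividing by exp(-x) gives A = 5/18, so f_p = 5*exp(-x)/18.
General solution: f = 5*exp(-x)/18 + C1*cos(3*x)*exp(2*x) + C2*exp(2*x)*sin(3*x).
Apply the initial conditions: f(0) = 5/18 + C1 = -4 and f'(0) = -5/18 + 2*C1 + 3*C2 = -3. Solving gives C1 = -77/18, C2 = 35/18.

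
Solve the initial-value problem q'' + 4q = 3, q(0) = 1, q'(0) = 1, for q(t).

Characteristic equation r² + 4 = 0 has discriminant (0)² - 4·(4) = -16 < 0, so r = ± 2i.
Hence q_h = C1*cos(2*t) + C2*sin(2*t).
For the particular solution try q_p = A0. Substituting and matching coefficients of each power of t gives A0 = 3/4, so q_p = 3/4.
General solution: q = 3/4 + C1*cos(2*t) + C2*sin(2*t).
Apply the initial conditions: q(0) = 3/4 + C1 = 1 and q'(0) = 2*C2 = 1. Solving gives C1 = 1/4, C2 = 1/2.

q = 3/4 + sin(2*t)/2 + cos(2*t)/4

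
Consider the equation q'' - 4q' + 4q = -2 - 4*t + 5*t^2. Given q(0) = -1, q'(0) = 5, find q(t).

Characteristic equation r² - 4r + 4 = 0 has discriminant (-4)² - 4·(4) = 0, so r = 2 is a repeated root.
Hence q_h = (C1 + C2*t)*exp(2*t).
For the particular solution try q_p = A0 + A1*t + A2*t^2. Substituting and matching coefficients of each power of t gives A0 = 3/8, A1 = 3/2, A2 = 5/4, so q_p = 3/8 + 3*t/2 + 5*t^2/4.
General solution: q = 3/8 + 3*t/2 + 5*t^2/4 + C1*exp(2*t) + C2*t*exp(2*t).
Apply the initial conditions: q(0) = 3/8 + C1 = -1 and q'(0) = 3/2 + C2 + 2*C1 = 5. Solving gives C1 = -11/8, C2 = 25/4.

q = 3/8 - 11*exp(2*t)/8 + 3*t/2 + 5*t**2/4 + 25*t*exp(2*t)/4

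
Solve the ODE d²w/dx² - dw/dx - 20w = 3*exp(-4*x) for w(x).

w = C1*exp(-4*x) + C2*exp(5*x) - x*exp(-4*x)/3

Characteristic equation r² - r - 20 = 0 factors as (r + 4)(r - 5) = 0, so r = -4, 5.
Hence w_h = C1*exp(-4*x) + C2*exp(5*x).
Since exp(-4*x) solves the homogeneous equation (r = -4 is a root of multiplicity 1), multiply the trial by x. Try w_p = A*x*exp(-4*x). Substituting into the equation and dividing by exp(-4*x) gives A = -1/3, so w_p = -x*exp(-4*x)/3.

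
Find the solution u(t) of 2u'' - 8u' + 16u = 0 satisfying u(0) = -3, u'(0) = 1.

u = -3*cos(2*t)*exp(2*t) + 7*exp(2*t)*sin(2*t)/2

Divide through by 2: u'' - 4u' + 8u = 0.
Characteristic equation r² - 4r + 8 = 0 has discriminant (-4)² - 4·(8) = -16 < 0, so r = 2 ± 2i.
Hence u_h = C1*cos(2*t)*exp(2*t) + C2*exp(2*t)*sin(2*t).
Apply the initial conditions: u(0) = C1 = -3 and u'(0) = 2*C1 + 2*C2 = 1. Solving gives C1 = -3, C2 = 7/2.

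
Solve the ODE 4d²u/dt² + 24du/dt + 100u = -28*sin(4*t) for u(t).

u = -7*sin(4*t)/73 + 56*cos(4*t)/219 + C1*cos(4*t)*exp(-3*t) + C2*exp(-3*t)*sin(4*t)

Divide through by 4: u'' + 6u' + 25u = -7*sin(4*t).
Characteristic equation r² + 6r + 25 = 0 has discriminant (6)² - 4·(25) = -64 < 0, so r = -3 ± 4i.
Hence u_h = C1*cos(4*t)*exp(-3*t) + C2*exp(-3*t)*sin(4*t).
Try u_p = A*cos(4*t) + B*sin(4*t). Substituting and equating the coefficients of cos(4t) and sin(4t) gives A = 56/219, B = -7/73, so u_p = -7*sin(4*t)/73 + 56*cos(4*t)/219.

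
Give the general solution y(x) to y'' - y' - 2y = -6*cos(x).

Characteristic equation r² - r - 2 = 0 factors as (r + 1)(r - 2) = 0, so r = -1, 2.
Hence y_h = C1*exp(-x) + C2*exp(2*x).
Try y_p = A*cos(x) + B*sin(x). Substituting and equating the coefficients of cos(x) and sin(x) gives A = 9/5, B = 3/5, so y_p = 3*sin(x)/5 + 9*cos(x)/5.

y = 3*sin(x)/5 + 9*cos(x)/5 + C1*exp(-x) + C2*exp(2*x)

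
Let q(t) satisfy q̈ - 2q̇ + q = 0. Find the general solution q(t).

q = C1*exp(t) + C2*t*exp(t)

Characteristic equation r² - 2r + 1 = 0 has discriminant (-2)² - 4·(1) = 0, so r = 1 is a repeated root.
Hence q_h = (C1 + C2*t)*exp(t).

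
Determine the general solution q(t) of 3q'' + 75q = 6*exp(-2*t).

q = 2*exp(-2*t)/29 + C1*cos(5*t) + C2*sin(5*t)

Divide through by 3: q'' + 25q = 2*exp(-2*t).
Characteristic equation r² + 25 = 0 has discriminant (0)² - 4·(25) = -100 < 0, so r = ± 5i.
Hence q_h = C1*cos(5*t) + C2*sin(5*t).
Try q_p = A*exp(-2*t). Substituting into the equation and dividing by exp(-2*t) gives A = 2/29, so q_p = 2*exp(-2*t)/29.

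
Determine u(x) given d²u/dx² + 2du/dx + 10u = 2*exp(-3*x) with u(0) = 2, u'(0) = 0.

Characteristic equation r² + 2r + 10 = 0 has discriminant (2)² - 4·(10) = -36 < 0, so r = -1 ± 3i.
Hence u_h = C1*cos(3*x)*exp(-x) + C2*exp(-x)*sin(3*x).
Try u_p = A*exp(-3*x). Substituting into the equation and dividing by exp(-3*x) gives A = 2/13, so u_p = 2*exp(-3*x)/13.
General solution: u = 2*exp(-3*x)/13 + C1*cos(3*x)*exp(-x) + C2*exp(-x)*sin(3*x).
Apply the initial conditions: u(0) = 2/13 + C1 = 2 and u'(0) = -6/13 - C1 + 3*C2 = 0. Solving gives C1 = 24/13, C2 = 10/13.

u = 2*exp(-3*x)/13 + 10*exp(-x)*sin(3*x)/13 + 24*cos(3*x)*exp(-x)/13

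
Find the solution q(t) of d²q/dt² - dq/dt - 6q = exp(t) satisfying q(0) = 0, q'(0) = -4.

q = -7*exp(3*t)/10 - exp(t)/6 + 13*exp(-2*t)/15

Characteristic equation r² - r - 6 = 0 factors as (r - 3)(r + 2) = 0, so r = 3, -2.
Hence q_h = C1*exp(3*t) + C2*exp(-2*t).
Try q_p = A*exp(t). Substituting into the equation and dividing by exp(t) gives A = -1/6, so q_p = -exp(t)/6.
General solution: q = -exp(t)/6 + C1*exp(3*t) + C2*exp(-2*t).
Apply the initial conditions: q(0) = -1/6 + C1 + C2 = 0 and q'(0) = -1/6 - 2*C2 + 3*C1 = -4. Solving gives C1 = -7/10, C2 = 13/15.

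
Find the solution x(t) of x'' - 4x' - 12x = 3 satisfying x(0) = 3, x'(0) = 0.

x = -1/4 + 13*exp(6*t)/16 + 39*exp(-2*t)/16

Characteristic equation r² - 4r - 12 = 0 factors as (r + 2)(r - 6) = 0, so r = -2, 6.
Hence x_h = C1*exp(-2*t) + C2*exp(6*t).
For the particular solution try x_p = A0. Substituting and matching coefficients of each power of t gives A0 = -1/4, so x_p = -1/4.
General solution: x = -1/4 + C1*exp(-2*t) + C2*exp(6*t).
Apply the initial conditions: x(0) = -1/4 + C1 + C2 = 3 and x'(0) = -2*C1 + 6*C2 = 0. Solving gives C1 = 39/16, C2 = 13/16.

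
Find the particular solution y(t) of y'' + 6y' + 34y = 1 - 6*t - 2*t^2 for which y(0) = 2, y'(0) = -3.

Characteristic equation r² + 6r + 34 = 0 has discriminant (6)² - 4·(34) = -100 < 0, so r = -3 ± 5i.
Hence y_h = C1*cos(5*t)*exp(-3*t) + C2*exp(-3*t)*sin(5*t).
For the particular solution try y_p = A0 + A1*t + A2*t^2. Substituting and matching coefficients of each power of t gives A0 = 593/9826, A1 = -45/289, A2 = -1/17, so y_p = 593/9826 - 45*t/289 - t^2/17.
General solution: y = 593/9826 - 45*t/289 - t^2/17 + C1*cos(5*t)*exp(-3*t) + C2*exp(-3*t)*sin(5*t).
Apply the initial conditions: y(0) = 593/9826 + C1 = 2 and y'(0) = -45/289 - 3*C1 + 5*C2 = -3. Solving gives C1 = 19059/9826, C2 = 29229/49130.

y = 593/9826 - 45*t/289 - t**2/17 + 19059*cos(5*t)*exp(-3*t)/9826 + 29229*exp(-3*t)*sin(5*t)/49130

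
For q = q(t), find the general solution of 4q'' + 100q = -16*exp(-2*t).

q = -4*exp(-2*t)/29 + C1*cos(5*t) + C2*sin(5*t)

Divide through by 4: q'' + 25q = -4*exp(-2*t).
Characteristic equation r² + 25 = 0 has discriminant (0)² - 4·(25) = -100 < 0, so r = ± 5i.
Hence q_h = C1*cos(5*t) + C2*sin(5*t).
Try q_p = A*exp(-2*t). Substituting into the equation and dividing by exp(-2*t) gives A = -4/29, so q_p = -4*exp(-2*t)/29.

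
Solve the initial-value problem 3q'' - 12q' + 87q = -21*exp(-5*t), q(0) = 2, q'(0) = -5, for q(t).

q = -7*exp(-5*t)/74 - 143*exp(2*t)*sin(5*t)/74 + 155*cos(5*t)*exp(2*t)/74

Divide through by 3: q'' - 4q' + 29q = -7*exp(-5*t).
Characteristic equation r² - 4r + 29 = 0 has discriminant (-4)² - 4·(29) = -100 < 0, so r = 2 ± 5i.
Hence q_h = C1*cos(5*t)*exp(2*t) + C2*exp(2*t)*sin(5*t).
Try q_p = A*exp(-5*t). Substituting into the equation and dividing by exp(-5*t) gives A = -7/74, so q_p = -7*exp(-5*t)/74.
General solution: q = -7*exp(-5*t)/74 + C1*cos(5*t)*exp(2*t) + C2*exp(2*t)*sin(5*t).
Apply the initial conditions: q(0) = -7/74 + C1 = 2 and q'(0) = 35/74 + 2*C1 + 5*C2 = -5. Solving gives C1 = 155/74, C2 = -143/74.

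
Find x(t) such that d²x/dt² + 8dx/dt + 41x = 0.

x = C1*cos(5*t)*exp(-4*t) + C2*exp(-4*t)*sin(5*t)

Characteristic equation r² + 8r + 41 = 0 has discriminant (8)² - 4·(41) = -100 < 0, so r = -4 ± 5i.
Hence x_h = C1*cos(5*t)*exp(-4*t) + C2*exp(-4*t)*sin(5*t).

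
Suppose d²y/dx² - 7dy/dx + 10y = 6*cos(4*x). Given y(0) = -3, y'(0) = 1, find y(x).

Characteristic equation r² - 7r + 10 = 0 factors as (r - 5)(r - 2) = 0, so r = 5, 2.
Hence y_h = C1*exp(5*x) + C2*exp(2*x).
Try y_p = A*cos(4*x) + B*sin(4*x). Substituting and equating the coefficients of cos(4x) and sin(4x) gives A = -9/205, B = -42/205, so y_p = -42*sin(4*x)/205 - 9*cos(4*x)/205.
General solution: y = -42*sin(4*x)/205 - 9*cos(4*x)/205 + C1*exp(5*x) + C2*exp(2*x).
Apply the initial conditions: y(0) = -9/205 + C1 + C2 = -3 and y'(0) = -168/205 + 2*C2 + 5*C1 = 1. Solving gives C1 = 317/123, C2 = -83/15.

y = -83*exp(2*x)/15 - 42*sin(4*x)/205 - 9*cos(4*x)/205 + 317*exp(5*x)/123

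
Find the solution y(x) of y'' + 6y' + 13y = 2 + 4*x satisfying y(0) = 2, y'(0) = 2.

Characteristic equation r² + 6r + 13 = 0 has discriminant (6)² - 4·(13) = -16 < 0, so r = -3 ± 2i.
Hence y_h = C1*cos(2*x)*exp(-3*x) + C2*exp(-3*x)*sin(2*x).
For the particular solution try y_p = A0 + A1*x. Substituting and matching coefficients of each power of x gives A0 = 2/169, A1 = 4/13, so y_p = 2/169 + 4*x/13.
General solution: y = 2/169 + 4*x/13 + C1*cos(2*x)*exp(-3*x) + C2*exp(-3*x)*sin(2*x).
Apply the initial conditions: y(0) = 2/169 + C1 = 2 and y'(0) = 4/13 - 3*C1 + 2*C2 = 2. Solving gives C1 = 336/169, C2 = 647/169.

y = 2/169 + 4*x/13 + 336*cos(2*x)*exp(-3*x)/169 + 647*exp(-3*x)*sin(2*x)/169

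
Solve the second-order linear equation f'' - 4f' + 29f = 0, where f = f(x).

f = C1*cos(5*x)*exp(2*x) + C2*exp(2*x)*sin(5*x)

Characteristic equation r² - 4r + 29 = 0 has discriminant (-4)² - 4·(29) = -100 < 0, so r = 2 ± 5i.
Hence f_h = C1*cos(5*x)*exp(2*x) + C2*exp(2*x)*sin(5*x).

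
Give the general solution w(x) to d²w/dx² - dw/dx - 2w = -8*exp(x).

w = 4*exp(x) + C1*exp(2*x) + C2*exp(-x)

Characteristic equation r² - r - 2 = 0 factors as (r - 2)(r + 1) = 0, so r = 2, -1.
Hence w_h = C1*exp(2*x) + C2*exp(-x).
Try w_p = A*exp(x). Substituting into the equation and dividing by exp(x) gives A = 4, so w_p = 4*exp(x).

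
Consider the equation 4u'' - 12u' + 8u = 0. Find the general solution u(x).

Divide through by 4: u'' - 3u' + 2u = 0.
Characteristic equation r² - 3r + 2 = 0 factors as (r - 1)(r - 2) = 0, so r = 1, 2.
Hence u_h = C1*exp(x) + C2*exp(2*x).

u = C1*exp(x) + C2*exp(2*x)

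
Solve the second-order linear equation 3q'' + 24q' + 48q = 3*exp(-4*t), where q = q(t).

q = C1*exp(-4*t) + t**2*exp(-4*t)/2 + C2*t*exp(-4*t)

Divide through by 3: q'' + 8q' + 16q = exp(-4*t).
Characteristic equation r² + 8r + 16 = 0 has discriminant (8)² - 4·(16) = 0, so r = -4 is a repeated root.
Hence q_h = (C1 + C2*t)*exp(-4*t).
Since exp(-4*t) solves the homogeneous equation (r = -4 is a root of multiplicity 2), multiply the trial by t^2. Try q_p = A*t^2*exp(-4*t). Substituting into the equation and dividing by exp(-4*t) gives A = 1/2, so q_p = t^2*exp(-4*t)/2.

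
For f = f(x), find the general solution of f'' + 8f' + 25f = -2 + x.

f = -58/625 + x/25 + C1*cos(3*x)*exp(-4*x) + C2*exp(-4*x)*sin(3*x)

Characteristic equation r² + 8r + 25 = 0 has discriminant (8)² - 4·(25) = -36 < 0, so r = -4 ± 3i.
Hence f_h = C1*cos(3*x)*exp(-4*x) + C2*exp(-4*x)*sin(3*x).
For the particular solution try f_p = A0 + A1*x. Substituting and matching coefficients of each power of x gives A0 = -58/625, A1 = 1/25, so f_p = -58/625 + x/25.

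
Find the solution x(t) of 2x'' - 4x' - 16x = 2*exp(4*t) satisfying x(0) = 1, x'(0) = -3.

Divide through by 2: x'' - 2x' - 8x = exp(4*t).
Characteristic equation r² - 2r - 8 = 0 factors as (r + 2)(r - 4) = 0, so r = -2, 4.
Hence x_h = C1*exp(-2*t) + C2*exp(4*t).
Since exp(4*t) solves the homogeneous equation (r = 4 is a root of multiplicity 1), multiply the trial by t. Try x_p = A*t*exp(4*t). Substituting into the equation and dividing by exp(4*t) gives A = 1/6, so x_p = t*exp(4*t)/6.
General solution: x = C1*exp(-2*t) + C2*exp(4*t) + t*exp(4*t)/6.
Apply the initial conditions: x(0) = C1 + C2 = 1 and x'(0) = 1/6 - 2*C1 + 4*C2 = -3. Solving gives C1 = 43/36, C2 = -7/36.

x = -7*exp(4*t)/36 + 43*exp(-2*t)/36 + t*exp(4*t)/6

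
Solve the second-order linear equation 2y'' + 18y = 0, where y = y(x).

Divide through by 2: y'' + 9y = 0.
Characteristic equation r² + 9 = 0 has discriminant (0)² - 4·(9) = -36 < 0, so r = ± 3i.
Hence y_h = C1*cos(3*x) + C2*sin(3*x).

y = C1*cos(3*x) + C2*sin(3*x)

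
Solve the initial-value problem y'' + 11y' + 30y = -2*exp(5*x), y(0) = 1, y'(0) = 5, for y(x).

Characteristic equation r² + 11r + 30 = 0 factors as (r + 6)(r + 5) = 0, so r = -6, -5.
Hence y_h = C1*exp(-6*x) + C2*exp(-5*x).
Try y_p = A*exp(5*x). Substituting into the equation and dividing by exp(5*x) gives A = -1/55, so y_p = -exp(5*x)/55.
General solution: y = -exp(5*x)/55 + C1*exp(-6*x) + C2*exp(-5*x).
Apply the initial conditions: y(0) = -1/55 + C1 + C2 = 1 and y'(0) = -1/11 - 6*C1 - 5*C2 = 5. Solving gives C1 = -112/11, C2 = 56/5.

y = -112*exp(-6*x)/11 - exp(5*x)/55 + 56*exp(-5*x)/5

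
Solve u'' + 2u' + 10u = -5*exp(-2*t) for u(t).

Characteristic equation r² + 2r + 10 = 0 has discriminant (2)² - 4·(10) = -36 < 0, so r = -1 ± 3i.
Hence u_h = C1*cos(3*t)*exp(-t) + C2*exp(-t)*sin(3*t).
Try u_p = A*exp(-2*t). Substituting into the equation and dividing by exp(-2*t) gives A = -1/2, so u_p = -exp(-2*t)/2.

u = -exp(-2*t)/2 + C1*cos(3*t)*exp(-t) + C2*exp(-t)*sin(3*t)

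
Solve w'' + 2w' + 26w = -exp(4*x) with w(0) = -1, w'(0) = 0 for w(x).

Characteristic equation r² + 2r + 26 = 0 has discriminant (2)² - 4·(26) = -100 < 0, so r = -1 ± 5i.
Hence w_h = C1*cos(5*x)*exp(-x) + C2*exp(-x)*sin(5*x).
Try w_p = A*exp(4*x). Substituting into the equation and dividing by exp(4*x) gives A = -1/50, so w_p = -exp(4*x)/50.
General solution: w = -exp(4*x)/50 + C1*cos(5*x)*exp(-x) + C2*exp(-x)*sin(5*x).
Apply the initial conditions: w(0) = -1/50 + C1 = -1 and w'(0) = -2/25 - C1 + 5*C2 = 0. Solving gives C1 = -49/50, C2 = -9/50.

w = -exp(4*x)/50 - 49*cos(5*x)*exp(-x)/50 - 9*exp(-x)*sin(5*x)/50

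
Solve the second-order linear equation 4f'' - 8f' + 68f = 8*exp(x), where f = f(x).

f = exp(x)/8 + C1*cos(4*x)*exp(x) + C2*exp(x)*sin(4*x)

Divide through by 4: f'' - 2f' + 17f = 2*exp(x).
Characteristic equation r² - 2r + 17 = 0 has discriminant (-2)² - 4·(17) = -64 < 0, so r = 1 ± 4i.
Hence f_h = C1*cos(4*x)*exp(x) + C2*exp(x)*sin(4*x).
Try f_p = A*exp(x). Substituting into the equation and dividing by exp(x) gives A = 1/8, so f_p = exp(x)/8.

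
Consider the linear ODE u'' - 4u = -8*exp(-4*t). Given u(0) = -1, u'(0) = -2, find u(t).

u = -4*exp(2*t)/3 - 2*exp(-4*t)/3 + exp(-2*t)

Characteristic equation r² - 4 = 0 factors as (r + 2)(r - 2) = 0, so r = -2, 2.
Hence u_h = C1*exp(-2*t) + C2*exp(2*t).
Try u_p = A*exp(-4*t). Substituting into the equation and dividing by exp(-4*t) gives A = -2/3, so u_p = -2*exp(-4*t)/3.
General solution: u = -2*exp(-4*t)/3 + C1*exp(-2*t) + C2*exp(2*t).
Apply the initial conditions: u(0) = -2/3 + C1 + C2 = -1 and u'(0) = 8/3 - 2*C1 + 2*C2 = -2. Solving gives C1 = 1, C2 = -4/3.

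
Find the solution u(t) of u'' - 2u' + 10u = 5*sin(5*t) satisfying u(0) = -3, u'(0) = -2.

u = -3*sin(5*t)/13 + 2*cos(5*t)/13 - 41*cos(3*t)*exp(t)/13 + 10*exp(t)*sin(3*t)/13

Characteristic equation r² - 2r + 10 = 0 has discriminant (-2)² - 4·(10) = -36 < 0, so r = 1 ± 3i.
Hence u_h = C1*cos(3*t)*exp(t) + C2*exp(t)*sin(3*t).
Try u_p = A*cos(5*t) + B*sin(5*t). Substituting and equating the coefficients of cos(5t) and sin(5t) gives A = 2/13, B = -3/13, so u_p = -3*sin(5*t)/13 + 2*cos(5*t)/13.
General solution: u = -3*sin(5*t)/13 + 2*cos(5*t)/13 + C1*cos(3*t)*exp(t) + C2*exp(t)*sin(3*t).
Apply the initial conditions: u(0) = 2/13 + C1 = -3 and u'(0) = -15/13 + C1 + 3*C2 = -2. Solving gives C1 = -41/13, C2 = 10/13.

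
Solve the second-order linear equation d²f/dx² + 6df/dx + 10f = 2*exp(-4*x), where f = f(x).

f = C1*cos(x)*exp(-3*x) + C2*exp(-3*x)*sin(x) + exp(-4*x)

Characteristic equation r² + 6r + 10 = 0 has discriminant (6)² - 4·(10) = -4 < 0, so r = -3 ± i.
Hence f_h = C1*cos(x)*exp(-3*x) + C2*exp(-3*x)*sin(x).
Try f_p = A*exp(-4*x). Substituting into the equation and dividing by exp(-4*x) gives A = 1, so f_p = exp(-4*x).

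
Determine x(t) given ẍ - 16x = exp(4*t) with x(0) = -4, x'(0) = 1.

Characteristic equation r² - 16 = 0 factors as (r - 4)(r + 4) = 0, so r = 4, -4.
Hence x_h = C1*exp(4*t) + C2*exp(-4*t).
Since exp(4*t) solves the homogeneous equation (r = 4 is a root of multiplicity 1), multiply the trial by t. Try x_p = A*t*exp(4*t). Substituting into the equation and dividing by exp(4*t) gives A = 1/8, so x_p = t*exp(4*t)/8.
General solution: x = C1*exp(4*t) + C2*exp(-4*t) + t*exp(4*t)/8.
Apply the initial conditions: x(0) = C1 + C2 = -4 and x'(0) = 1/8 - 4*C2 + 4*C1 = 1. Solving gives C1 = -121/64, C2 = -135/64.

x = -135*exp(-4*t)/64 - 121*exp(4*t)/64 + t*exp(4*t)/8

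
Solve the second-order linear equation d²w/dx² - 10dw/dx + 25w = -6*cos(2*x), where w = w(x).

w = -126*cos(2*x)/841 + 120*sin(2*x)/841 + C1*exp(5*x) + C2*x*exp(5*x)

Characteristic equation r² - 10r + 25 = 0 has discriminant (-10)² - 4·(25) = 0, so r = 5 is a repeated root.
Hence w_h = (C1 + C2*x)*exp(5*x).
Try w_p = A*cos(2*x) + B*sin(2*x). Substituting and equating the coefficients of cos(2x) and sin(2x) gives A = -126/841, B = 120/841, so w_p = -126*cos(2*x)/841 + 120*sin(2*x)/841.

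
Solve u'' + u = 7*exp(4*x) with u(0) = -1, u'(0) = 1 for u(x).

Characteristic equation r² + 1 = 0 has discriminant (0)² - 4·(1) = -4 < 0, so r = ± i.
Hence u_h = C1*cos(x) + C2*sin(x).
Try u_p = A*exp(4*x). Substituting into the equation and dividing by exp(4*x) gives A = 7/17, so u_p = 7*exp(4*x)/17.
General solution: u = 7*exp(4*x)/17 + C1*cos(x) + C2*sin(x).
Apply the initial conditions: u(0) = 7/17 + C1 = -1 and u'(0) = 28/17 + C2 = 1. Solving gives C1 = -24/17, C2 = -11/17.

u = -24*cos(x)/17 - 11*sin(x)/17 + 7*exp(4*x)/17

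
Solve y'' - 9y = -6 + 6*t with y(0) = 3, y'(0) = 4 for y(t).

y = 2/3 - 2*t/3 + 7*exp(-3*t)/18 + 35*exp(3*t)/18

Characteristic equation r² - 9 = 0 factors as (r - 3)(r + 3) = 0, so r = 3, -3.
Hence y_h = C1*exp(3*t) + C2*exp(-3*t).
For the particular solution try y_p = A0 + A1*t. Substituting and matching coefficients of each power of t gives A0 = 2/3, A1 = -2/3, so y_p = 2/3 - 2*t/3.
General solution: y = 2/3 - 2*t/3 + C1*exp(3*t) + C2*exp(-3*t).
Apply the initial conditions: y(0) = 2/3 + C1 + C2 = 3 and y'(0) = -2/3 - 3*C2 + 3*C1 = 4. Solving gives C1 = 35/18, C2 = 7/18.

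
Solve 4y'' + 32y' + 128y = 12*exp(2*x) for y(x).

Divide through by 4: y'' + 8y' + 32y = 3*exp(2*x).
Characteristic equation r² + 8r + 32 = 0 has discriminant (8)² - 4·(32) = -64 < 0, so r = -4 ± 4i.
Hence y_h = C1*cos(4*x)*exp(-4*x) + C2*exp(-4*x)*sin(4*x).
Try y_p = A*exp(2*x). Substituting into the equation and dividing by exp(2*x) gives A = 3/52, so y_p = 3*exp(2*x)/52.

y = 3*exp(2*x)/52 + C1*cos(4*x)*exp(-4*x) + C2*exp(-4*x)*sin(4*x)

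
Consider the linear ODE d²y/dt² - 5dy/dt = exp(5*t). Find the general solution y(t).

y = C2 + C1*exp(5*t) + t*exp(5*t)/5

Characteristic equation r² - 5r = 0 factors as (r - 5)r = 0, so r = 5, 0.
Hence y_h = C1*exp(5*t) + C2.
Since exp(5*t) solves the homogeneous equation (r = 5 is a root of multiplicity 1), multiply the trial by t. Try y_p = A*t*exp(5*t). Substituting into the equation and dividing by exp(5*t) gives A = 1/5, so y_p = t*exp(5*t)/5.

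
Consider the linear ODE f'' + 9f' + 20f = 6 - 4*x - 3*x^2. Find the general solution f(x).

Characteristic equation r² + 9r + 20 = 0 factors as (r + 4)(r + 5) = 0, so r = -4, -5.
Hence f_h = C1*exp(-4*x) + C2*exp(-5*x).
For the particular solution try f_p = A0 + A1*x + A2*x^2. Substituting and matching coefficients of each power of x gives A0 = 1377/4000, A1 = -13/200, A2 = -3/20, so f_p = 1377/4000 - 13*x/200 - 3*x^2/20.

f = 1377/4000 - 13*x/200 - 3*x**2/20 + C1*exp(-4*x) + C2*exp(-5*x)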